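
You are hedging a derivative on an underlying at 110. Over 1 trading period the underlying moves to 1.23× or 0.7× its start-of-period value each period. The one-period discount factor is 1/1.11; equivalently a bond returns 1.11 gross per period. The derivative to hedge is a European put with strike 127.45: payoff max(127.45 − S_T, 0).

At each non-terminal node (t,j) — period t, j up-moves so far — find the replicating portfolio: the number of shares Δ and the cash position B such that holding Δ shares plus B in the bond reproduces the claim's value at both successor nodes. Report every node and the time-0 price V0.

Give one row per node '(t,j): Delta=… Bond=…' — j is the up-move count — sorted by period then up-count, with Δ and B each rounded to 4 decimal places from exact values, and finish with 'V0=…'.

Under the risk-neutral measure, an up-move has probability p* = (R−d)/(u−d) = 0.7736 and values discount at R = 1.11.
Terminal payoffs: V(1,0)=50.4500, V(1,1)=0.0000
(0,0): S=110.0000. Δ = (V_up−V_dn)/(S_up−S_dn) = (0.0000−50.4500)/(135.3000−77.0000) = -0.8654. V = [p*·0.0000 + (1−p*)·50.4500]/1.11 = 10.2907. B = V − Δ·S = 105.4793.
Root portfolio cost Δ·110+B reproduces V0=10.2907.

(0,0): Delta=-0.8654 Bond=105.4793
V0=10.2907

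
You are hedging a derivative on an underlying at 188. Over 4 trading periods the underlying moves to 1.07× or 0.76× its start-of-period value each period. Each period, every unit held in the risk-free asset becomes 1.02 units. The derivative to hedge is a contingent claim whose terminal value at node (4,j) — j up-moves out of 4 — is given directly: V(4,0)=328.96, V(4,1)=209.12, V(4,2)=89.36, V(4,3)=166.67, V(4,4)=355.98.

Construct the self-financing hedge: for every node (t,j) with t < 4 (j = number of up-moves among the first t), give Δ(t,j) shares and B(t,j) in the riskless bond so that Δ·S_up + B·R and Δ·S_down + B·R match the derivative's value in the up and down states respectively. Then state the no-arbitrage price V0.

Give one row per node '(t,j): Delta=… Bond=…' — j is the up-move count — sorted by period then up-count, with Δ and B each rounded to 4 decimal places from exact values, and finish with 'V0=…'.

(0,0): Delta=2.0965 Bond=-160.8069
(1,0): Delta=0.4093 Bond=77.0330
(1,1): Delta=2.3269 Bond=-210.3800
(2,0): Delta=-3.4883 Bond=501.8126
(2,1): Delta=0.9417 Bond=-2.8185
(2,2): Delta=2.5161 Bond=-255.3124
(3,0): Delta=-4.6843 Bond=610.5503
(3,1): Delta=-3.3249 Bond=492.8678
(3,2): Delta=1.5245 Bond=-98.2100
(3,3): Delta=2.6516 Bond=-291.6126
V0=233.3294

Risk-neutral probability p* = (R−d)/(u−d) = (1.02−0.76)/(1.07−0.76) = 0.8387.
At expiry t=4: V(4,0)=328.9600, V(4,1)=209.1200, V(4,2)=89.3600, V(4,3)=166.6700, V(4,4)=355.9800
Node (3,0) S=82.5275: V=(p*·209.1200+(1−p*)·328.9600)/1.02=223.9696; Δ=(209.1200−328.9600)/(88.3044−62.7209)=-4.6843; B=V−Δ·S=610.5503
Node (3,1) S=116.1900: V=(p*·89.3600+(1−p*)·209.1200)/1.02=106.5452; Δ=(89.3600−209.1200)/(124.3233−88.3044)=-3.3249; B=V−Δ·S=492.8678
Node (3,2) S=163.5833: V=(p*·166.6700+(1−p*)·89.3600)/1.02=151.1771; Δ=(166.6700−89.3600)/(175.0341−124.3233)=1.5245; B=V−Δ·S=-98.2100
Node (3,3) S=230.3081: V=(p*·355.9800+(1−p*)·166.6700)/1.02=319.0648; Δ=(355.9800−166.6700)/(246.4296−175.0341)=2.6516; B=V−Δ·S=-291.6126
Node (2,0) S=108.5888: V=(p*·106.5452+(1−p*)·223.9696)/1.02=123.0242; Δ=(106.5452−223.9696)/(116.1900−82.5275)=-3.4883; B=V−Δ·S=501.8126
Node (2,1) S=152.8816: V=(p*·151.1771+(1−p*)·106.5452)/1.02=141.1553; Δ=(151.1771−106.5452)/(163.5833−116.1900)=0.9417; B=V−Δ·S=-2.8185
Node (2,2) S=215.2412: V=(p*·319.0648+(1−p*)·151.1771)/1.02=286.2609; Δ=(319.0648−151.1771)/(230.3081−163.5833)=2.5161; B=V−Δ·S=-255.3124
Node (1,0) S=142.8800: V=(p*·141.1553+(1−p*)·123.0242)/1.02=135.5205; Δ=(141.1553−123.0242)/(152.8816−108.5888)=0.4093; B=V−Δ·S=77.0330
Node (1,1) S=201.1600: V=(p*·286.2609+(1−p*)·141.1553)/1.02=257.7028; Δ=(286.2609−141.1553)/(215.2412−152.8816)=2.3269; B=V−Δ·S=-210.3800
Node (0,0) S=188.0000: V=(p*·257.7028+(1−p*)·135.5205)/1.02=233.3294; Δ=(257.7028−135.5205)/(201.1600−142.8800)=2.0965; B=V−Δ·S=-160.8069
Root portfolio cost Δ·188+B reproduces V0=233.3294.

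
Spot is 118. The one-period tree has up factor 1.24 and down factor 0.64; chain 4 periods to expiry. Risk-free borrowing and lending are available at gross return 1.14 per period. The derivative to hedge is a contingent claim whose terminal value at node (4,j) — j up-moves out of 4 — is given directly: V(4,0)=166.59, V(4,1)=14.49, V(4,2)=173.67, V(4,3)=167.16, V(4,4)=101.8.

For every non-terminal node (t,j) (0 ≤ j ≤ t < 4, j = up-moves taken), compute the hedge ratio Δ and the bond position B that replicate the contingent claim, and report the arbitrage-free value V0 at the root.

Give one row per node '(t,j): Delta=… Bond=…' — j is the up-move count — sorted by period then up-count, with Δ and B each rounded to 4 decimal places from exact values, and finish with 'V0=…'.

(0,0): Delta=-0.2835 Bond=112.8105
(1,0): Delta=0.6023 Bond=61.7066
(1,1): Delta=-0.3749 Bond=141.9835
(2,0): Delta=3.2456 Bond=-57.4125
(2,1): Delta=0.3295 Bond=95.8972
(2,2): Delta=-0.4476 Bond=175.0539
(3,0): Delta=-8.1951 Bond=288.4474
(3,1): Delta=4.4266 Bond=-136.2298
(3,2): Delta=-0.0934 Bond=158.4333
(3,3): Delta=-0.4842 Bond=207.7871
V0=79.3606

Under the risk-neutral measure, an up-move has probability p* = (R−d)/(u−d) = 0.8333 and values discount at R = 1.14.
Terminal payoffs: V(4,0)=166.5900, V(4,1)=14.4900, V(4,2)=173.6700, V(4,3)=167.1600, V(4,4)=101.8000
Node (3,0) S=30.9330: V=(p*·14.4900+(1−p*)·166.5900)/1.14=34.9474; Δ=(14.4900−166.5900)/(38.3569−19.7971)=-8.1951; B=V−Δ·S=288.4474
Node (3,1) S=59.9327: V=(p*·173.6700+(1−p*)·14.4900)/1.14=129.0702; Δ=(173.6700−14.4900)/(74.3165−38.3569)=4.4266; B=V−Δ·S=-136.2298
Node (3,2) S=116.1196: V=(p*·167.1600+(1−p*)·173.6700)/1.14=147.5833; Δ=(167.1600−173.6700)/(143.9882−74.3165)=-0.0934; B=V−Δ·S=158.4333
Node (3,3) S=224.9816: V=(p*·101.8000+(1−p*)·167.1600)/1.14=98.8538; Δ=(101.8000−167.1600)/(278.9772−143.9882)=-0.4842; B=V−Δ·S=207.7871
Node (2,0) S=48.3328: V=(p*·129.0702+(1−p*)·34.9474)/1.14=99.4588; Δ=(129.0702−34.9474)/(59.9327−30.9330)=3.2456; B=V−Δ·S=-57.4125
Node (2,1) S=93.6448: V=(p*·147.5833+(1−p*)·129.0702)/1.14=126.7525; Δ=(147.5833−129.0702)/(116.1196−59.9327)=0.3295; B=V−Δ·S=95.8972
Node (2,2) S=181.4368: V=(p*·98.8538+(1−p*)·147.5833)/1.14=93.8381; Δ=(98.8538−147.5833)/(224.9816−116.1196)=-0.4476; B=V−Δ·S=175.0539
Node (1,0) S=75.5200: V=(p*·126.7525+(1−p*)·99.4588)/1.14=107.1961; Δ=(126.7525−99.4588)/(93.6448−48.3328)=0.6023; B=V−Δ·S=61.7066
Node (1,1) S=146.3200: V=(p*·93.8381+(1−p*)·126.7525)/1.14=87.1261; Δ=(93.8381−126.7525)/(181.4368−93.6448)=-0.3749; B=V−Δ·S=141.9835
Node (0,0) S=118.0000: V=(p*·87.1261+(1−p*)·107.1961)/1.14=79.3606; Δ=(87.1261−107.1961)/(146.3200−75.5200)=-0.2835; B=V−Δ·S=112.8105
Check: Δ(0,0)·S0 + B(0,0) = 79.3606 = V0.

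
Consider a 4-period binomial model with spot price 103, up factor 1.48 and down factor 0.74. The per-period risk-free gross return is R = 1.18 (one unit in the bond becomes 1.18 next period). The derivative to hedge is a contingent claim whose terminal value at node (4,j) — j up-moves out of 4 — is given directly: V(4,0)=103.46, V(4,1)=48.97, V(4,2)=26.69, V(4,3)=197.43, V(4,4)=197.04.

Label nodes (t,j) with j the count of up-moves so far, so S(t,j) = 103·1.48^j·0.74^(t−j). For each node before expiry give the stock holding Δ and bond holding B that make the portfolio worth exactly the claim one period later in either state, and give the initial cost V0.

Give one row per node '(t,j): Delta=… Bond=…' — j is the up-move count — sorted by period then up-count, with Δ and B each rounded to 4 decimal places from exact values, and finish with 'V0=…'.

(0,0): Delta=0.5044 Bond=5.7036
(1,0): Delta=0.5178 Bond=5.7100
(1,1): Delta=0.4999 Bond=7.4259
(2,0): Delta=-0.7175 Bond=76.4139
(2,1): Delta=0.9390 Bond=-40.7686
(2,2): Delta=0.3502 Bond=42.5338
(3,0): Delta=-1.7642 Bond=133.8559
(3,1): Delta=-0.3607 Bond=60.3814
(3,2): Delta=1.3820 Bond=-122.0763
(3,3): Delta=-0.0016 Bond=167.6441
V0=57.6602

Since d<R<u, set p* = (R−d)/(u−d) = 0.5946; price each node as the discounted p*-expectation of its children.
Payoff layer (t=4): V(4,0)=103.4600, V(4,1)=48.9700, V(4,2)=26.6900, V(4,3)=197.4300, V(4,4)=197.0400
  t=3,j=0: stock 41.7381 → up 61.7723 (V=48.9700), down 30.8862 (V=103.4600). Price 60.2208; hedge Δ=-1.7642, bond B=133.8559.
  t=3,j=1: stock 83.4761 → up 123.5447 (V=26.6900), down 61.7723 (V=48.9700). Price 30.2732; hedge Δ=-0.3607, bond B=60.3814.
  t=3,j=2: stock 166.9523 → up 247.0894 (V=197.4300), down 123.5447 (V=26.6900). Price 108.6535; hedge Δ=1.3820, bond B=-122.0763.
  t=3,j=3: stock 333.9046 → up 494.1788 (V=197.0400), down 247.0894 (V=197.4300). Price 167.1170; hedge Δ=-0.0016, bond B=167.6441.
  t=2,j=0: stock 56.4028 → up 83.4761 (V=30.2732), down 41.7381 (V=60.2208). Price 35.9442; hedge Δ=-0.7175, bond B=76.4139.
  t=2,j=1: stock 112.8056 → up 166.9523 (V=108.6535), down 83.4761 (V=30.2732). Price 65.1506; hedge Δ=0.9390, bond B=-40.7686.
  t=2,j=2: stock 225.6112 → up 333.9046 (V=167.1170), down 166.9523 (V=108.6535). Price 121.5386; hedge Δ=0.3502, bond B=42.5338.
  t=1,j=0: stock 76.2200 → up 112.8056 (V=65.1506), down 56.4028 (V=35.9442). Price 45.1781; hedge Δ=0.5178, bond B=5.7100.
  t=1,j=1: stock 152.4400 → up 225.6112 (V=121.5386), down 112.8056 (V=65.1506). Price 83.6259; hedge Δ=0.4999, bond B=7.4259.
  t=0,j=0: stock 103.0000 → up 152.4400 (V=83.6259), down 76.2200 (V=45.1781). Price 57.6602; hedge Δ=0.5044, bond B=5.7036.
Each (Δ,B) replicates both successor values, so the strategy is self-financing and V0 is arbitrage-free.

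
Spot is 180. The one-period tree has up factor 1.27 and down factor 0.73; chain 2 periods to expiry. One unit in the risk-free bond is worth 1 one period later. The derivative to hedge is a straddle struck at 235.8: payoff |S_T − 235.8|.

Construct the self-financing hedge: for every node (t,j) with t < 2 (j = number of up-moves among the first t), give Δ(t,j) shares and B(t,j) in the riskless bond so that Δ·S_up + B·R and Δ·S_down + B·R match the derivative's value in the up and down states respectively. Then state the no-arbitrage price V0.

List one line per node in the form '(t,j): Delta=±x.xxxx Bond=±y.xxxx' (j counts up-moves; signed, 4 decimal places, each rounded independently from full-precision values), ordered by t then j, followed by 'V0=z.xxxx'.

The replicating-portfolio and risk-neutral prices coincide; use p* = (1−0.73)/(1.27−0.73) = 0.5000 for the latter.
At expiry t=2: V(2,0)=139.8780, V(2,1)=68.9220, V(2,2)=54.5220
Node (1,0) S=131.4000: V=(p*·68.9220+(1−p*)·139.8780)/1=104.4000; Δ=(68.9220−139.8780)/(166.8780−95.9220)=-1.0000; B=V−Δ·S=235.8000
Node (1,1) S=228.6000: V=(p*·54.5220+(1−p*)·68.9220)/1=61.7220; Δ=(54.5220−68.9220)/(290.3220−166.8780)=-0.1167; B=V−Δ·S=88.3887
Node (0,0) S=180.0000: V=(p*·61.7220+(1−p*)·104.4000)/1=83.0610; Δ=(61.7220−104.4000)/(228.6000−131.4000)=-0.4391; B=V−Δ·S=162.0943
Each (Δ,B) replicates both successor values, so the strategy is self-financing and V0 is arbitrage-free.

(0,0): Delta=-0.4391 Bond=162.0943
(1,0): Delta=-1.0000 Bond=235.8000
(1,1): Delta=-0.1167 Bond=88.3887
V0=83.0610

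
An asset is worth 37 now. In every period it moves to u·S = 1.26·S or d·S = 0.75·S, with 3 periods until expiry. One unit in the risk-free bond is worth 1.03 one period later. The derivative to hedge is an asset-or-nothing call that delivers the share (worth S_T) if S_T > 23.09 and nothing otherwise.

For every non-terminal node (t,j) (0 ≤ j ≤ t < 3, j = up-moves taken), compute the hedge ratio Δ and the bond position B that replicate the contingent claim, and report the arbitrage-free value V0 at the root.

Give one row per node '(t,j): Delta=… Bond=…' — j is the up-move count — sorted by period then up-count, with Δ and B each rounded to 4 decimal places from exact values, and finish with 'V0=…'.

(0,0): Delta=1.1586 Bond=-7.1778
(1,0): Delta=1.4829 Bond=-16.3934
(1,1): Delta=1.0000 Bond=0.0000
(2,0): Delta=2.4706 Bond=-37.4411
(2,1): Delta=1.0000 Bond=0.0000
(2,2): Delta=1.0000 Bond=0.0000
V0=35.6898

No-arbitrage ⇒ martingale measure with p* = (R−d)/(u−d) = 0.5490.
Terminal values V(3,·): V(3,0)=0.0000, V(3,1)=26.2237, V(3,2)=44.0559, V(3,3)=74.0139
(2,0): S=20.8125. Δ = (V_up−V_dn)/(S_up−S_dn) = (26.2237−0.0000)/(26.2237−15.6094) = 2.4706. V = [p*·26.2237 + (1−p*)·0.0000]/1.03 = 13.9780. B = V − Δ·S = -37.4411.
(2,1): S=34.9650. Δ = (V_up−V_dn)/(S_up−S_dn) = (44.0559−26.2237)/(44.0559−26.2237) = 1.0000. V = [p*·44.0559 + (1−p*)·26.2237]/1.03 = 34.9650. B = V − Δ·S = 0.0000.
(2,2): S=58.7412. Δ = (V_up−V_dn)/(S_up−S_dn) = (74.0139−44.0559)/(74.0139−44.0559) = 1.0000. V = [p*·74.0139 + (1−p*)·44.0559]/1.03 = 58.7412. B = V − Δ·S = 0.0000.
(1,0): S=27.7500. Δ = (V_up−V_dn)/(S_up−S_dn) = (34.9650−13.9780)/(34.9650−20.8125) = 1.4829. V = [p*·34.9650 + (1−p*)·13.9780]/1.03 = 24.7576. B = V − Δ·S = -16.3934.
(1,1): S=46.6200. Δ = (V_up−V_dn)/(S_up−S_dn) = (58.7412−34.9650)/(58.7412−34.9650) = 1.0000. V = [p*·58.7412 + (1−p*)·34.9650]/1.03 = 46.6200. B = V − Δ·S = 0.0000.
(0,0): S=37.0000. Δ = (V_up−V_dn)/(S_up−S_dn) = (46.6200−24.7576)/(46.6200−27.7500) = 1.1586. V = [p*·46.6200 + (1−p*)·24.7576]/1.03 = 35.6898. B = V − Δ·S = -7.1778.
Check: Δ(0,0)·S0 + B(0,0) = 35.6898 = V0.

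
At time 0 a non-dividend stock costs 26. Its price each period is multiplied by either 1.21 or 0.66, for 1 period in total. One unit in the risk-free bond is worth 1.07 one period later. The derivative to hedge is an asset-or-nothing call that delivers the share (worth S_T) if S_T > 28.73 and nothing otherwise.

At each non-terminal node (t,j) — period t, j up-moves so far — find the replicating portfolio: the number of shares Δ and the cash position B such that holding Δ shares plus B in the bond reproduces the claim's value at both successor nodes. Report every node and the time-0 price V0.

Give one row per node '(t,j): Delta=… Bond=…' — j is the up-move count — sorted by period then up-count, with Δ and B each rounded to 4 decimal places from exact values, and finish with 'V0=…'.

Since d<R<u, set p* = (R−d)/(u−d) = 0.7455; price each node as the discounted p*-expectation of its children.
Terminal values V(1,·): V(1,0)=0.0000, V(1,1)=31.4600
Node (0,0) S=26.0000: V=(p*·31.4600+(1−p*)·0.0000)/1.07=21.9178; Δ=(31.4600−0.0000)/(31.4600−17.1600)=2.2000; B=V−Δ·S=-35.2822
The time-0 hedge costs 21.9178, which is the no-arbitrage price.

(0,0): Delta=2.2000 Bond=-35.2822
V0=21.9178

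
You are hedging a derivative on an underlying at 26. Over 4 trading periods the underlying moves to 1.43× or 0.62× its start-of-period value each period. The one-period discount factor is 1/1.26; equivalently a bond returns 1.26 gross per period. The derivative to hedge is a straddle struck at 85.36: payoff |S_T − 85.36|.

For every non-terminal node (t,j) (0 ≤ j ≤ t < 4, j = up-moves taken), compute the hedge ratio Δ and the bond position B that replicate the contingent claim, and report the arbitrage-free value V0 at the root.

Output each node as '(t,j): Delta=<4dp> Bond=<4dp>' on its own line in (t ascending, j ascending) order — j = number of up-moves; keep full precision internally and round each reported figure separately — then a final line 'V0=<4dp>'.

(0,0): Delta=-0.4529 Bond=26.8674
(1,0): Delta=-1.0000 Bond=42.6720
(1,1): Delta=-0.3899 Bond=31.5104
(2,0): Delta=-1.0000 Bond=53.7667
(2,1): Delta=-1.0000 Bond=53.7667
(2,2): Delta=-0.3196 Bond=35.9675
(3,0): Delta=-1.0000 Bond=67.7460
(3,1): Delta=-1.0000 Bond=67.7460
(3,2): Delta=-1.0000 Bond=67.7460
(3,3): Delta=-0.2413 Bond=39.3618
V0=15.0917

The replicating-portfolio and risk-neutral prices coincide; use p* = (1.26−0.62)/(1.43−0.62) = 0.7901 for the latter.
Terminal payoffs: V(4,0)=81.5182, V(4,1)=76.4990, V(4,2)=64.9225, V(4,3)=38.2218, V(4,4)=23.3620
  t=3,j=0: stock 6.1965 → up 8.8610 (V=76.4990), down 3.8418 (V=81.5182). Price 61.5495; hedge Δ=-1.0000, bond B=67.7460.
  t=3,j=1: stock 14.2920 → up 20.4375 (V=64.9225), down 8.8610 (V=76.4990). Price 53.4540; hedge Δ=-1.0000, bond B=67.7460.
  t=3,j=2: stock 32.9638 → up 47.1382 (V=38.2218), down 20.4375 (V=64.9225). Price 34.7822; hedge Δ=-1.0000, bond B=67.7460.
  t=3,j=3: stock 76.0294 → up 108.7220 (V=23.3620), down 47.1382 (V=38.2218). Price 21.0165; hedge Δ=-0.2413, bond B=39.3618.
  t=2,j=0: stock 9.9944 → up 14.2920 (V=53.4540), down 6.1965 (V=61.5495). Price 43.7723; hedge Δ=-1.0000, bond B=53.7667.
  t=2,j=1: stock 23.0516 → up 32.9638 (V=34.7822), down 14.2920 (V=53.4540). Price 30.7151; hedge Δ=-1.0000, bond B=53.7667.
  t=2,j=2: stock 53.1674 → up 76.0294 (V=21.0165), down 32.9638 (V=34.7822). Price 18.9727; hedge Δ=-0.3196, bond B=35.9675.
  t=1,j=0: stock 16.1200 → up 23.0516 (V=30.7151), down 9.9944 (V=43.7723). Price 26.5520; hedge Δ=-1.0000, bond B=42.6720.
  t=1,j=1: stock 37.1800 → up 53.1674 (V=18.9727), down 23.0516 (V=30.7151). Price 17.0136; hedge Δ=-0.3899, bond B=31.5104.
  t=0,j=0: stock 26.0000 → up 37.1800 (V=17.0136), down 16.1200 (V=26.5520). Price 15.0917; hedge Δ=-0.4529, bond B=26.8674.
Self-financing check: at every node Δ·S+B equals the discounted successor values.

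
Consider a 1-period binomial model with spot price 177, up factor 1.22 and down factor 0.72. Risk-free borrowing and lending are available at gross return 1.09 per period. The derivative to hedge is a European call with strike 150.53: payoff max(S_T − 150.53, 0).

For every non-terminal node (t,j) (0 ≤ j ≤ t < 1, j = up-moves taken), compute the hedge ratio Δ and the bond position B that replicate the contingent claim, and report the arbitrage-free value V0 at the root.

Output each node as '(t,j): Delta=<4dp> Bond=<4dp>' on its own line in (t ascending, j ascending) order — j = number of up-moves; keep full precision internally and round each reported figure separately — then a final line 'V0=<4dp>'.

(0,0): Delta=0.7391 Bond=-86.4132
V0=44.4068

Since d<R<u, set p* = (R−d)/(u−d) = 0.7400; price each node as the discounted p*-expectation of its children.
Terminal values V(1,·): V(1,0)=0.0000, V(1,1)=65.4100
  t=0,j=0: stock 177.0000 → up 215.9400 (V=65.4100), down 127.4400 (V=0.0000). Price 44.4068; hedge Δ=0.7391, bond B=-86.4132.
The time-0 hedge costs 44.4068, which is the no-arbitrage price.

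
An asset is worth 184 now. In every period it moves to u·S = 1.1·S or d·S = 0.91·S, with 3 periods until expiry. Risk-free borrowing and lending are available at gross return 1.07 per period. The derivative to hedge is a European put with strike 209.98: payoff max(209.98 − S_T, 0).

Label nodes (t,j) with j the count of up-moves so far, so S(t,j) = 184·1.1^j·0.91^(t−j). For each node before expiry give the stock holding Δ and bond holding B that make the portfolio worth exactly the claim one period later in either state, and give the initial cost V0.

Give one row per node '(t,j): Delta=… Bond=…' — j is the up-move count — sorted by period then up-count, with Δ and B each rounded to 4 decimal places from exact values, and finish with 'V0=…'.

No-arbitrage ⇒ martingale measure with p* = (R−d)/(u−d) = 0.8421.
At expiry t=3: V(3,0)=71.3229, V(3,1)=42.3726, V(3,2)=7.3776, V(3,3)=0.0000
  t=2,j=0: stock 152.3704 → up 167.6074 (V=42.3726), down 138.6571 (V=71.3229). Price 43.8726; hedge Δ=-1.0000, bond B=196.2430.
  t=2,j=1: stock 184.1840 → up 202.6024 (V=7.3776), down 167.6074 (V=42.3726). Price 12.0590; hedge Δ=-1.0000, bond B=196.2430.
  t=2,j=2: stock 222.6400 → up 244.9040 (V=0.0000), down 202.6024 (V=7.3776). Price 1.0887; hedge Δ=-0.1744, bond B=39.9182.
  t=1,j=0: stock 167.4400 → up 184.1840 (V=12.0590), down 152.3704 (V=43.8726). Price 15.9647; hedge Δ=-1.0000, bond B=183.4047.
  t=1,j=1: stock 202.4000 → up 222.6400 (V=1.0887), down 184.1840 (V=12.0590). Price 2.6363; hedge Δ=-0.2853, bond B=60.3748.
  t=0,j=0: stock 184.0000 → up 202.4000 (V=2.6363), down 167.4400 (V=15.9647). Price 4.4306; hedge Δ=-0.3812, bond B=74.5800.
Self-financing check: at every node Δ·S+B equals the discounted successor values.

(0,0): Delta=-0.3812 Bond=74.5800
(1,0): Delta=-1.0000 Bond=183.4047
(1,1): Delta=-0.2853 Bond=60.3748
(2,0): Delta=-1.0000 Bond=196.2430
(2,1): Delta=-1.0000 Bond=196.2430
(2,2): Delta=-0.1744 Bond=39.9182
V0=4.4306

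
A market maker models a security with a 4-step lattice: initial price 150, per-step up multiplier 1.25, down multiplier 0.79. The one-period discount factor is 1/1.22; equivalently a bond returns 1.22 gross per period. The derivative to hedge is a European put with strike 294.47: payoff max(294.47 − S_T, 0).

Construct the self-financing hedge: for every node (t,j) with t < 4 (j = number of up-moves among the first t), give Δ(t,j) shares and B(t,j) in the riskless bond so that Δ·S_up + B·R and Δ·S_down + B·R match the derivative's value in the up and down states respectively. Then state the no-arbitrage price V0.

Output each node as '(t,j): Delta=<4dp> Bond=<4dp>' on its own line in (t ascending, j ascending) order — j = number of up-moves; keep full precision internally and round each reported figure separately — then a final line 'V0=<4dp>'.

(0,0): Delta=-0.5323 Bond=87.4949
(1,0): Delta=-1.0000 Bond=162.1667
(1,1): Delta=-0.5117 Bond=102.8771
(2,0): Delta=-1.0000 Bond=197.8433
(2,1): Delta=-1.0000 Bond=197.8433
(2,2): Delta=-0.4901 Bond=120.4636
(3,0): Delta=-1.0000 Bond=241.3689
(3,1): Delta=-1.0000 Bond=241.3689
(3,2): Delta=-1.0000 Bond=241.3689
(3,3): Delta=-0.4677 Bond=140.3793
V0=7.6504

Risk-neutral probability p* = (R−d)/(u−d) = (1.22−0.79)/(1.25−0.79) = 0.9348.
Terminal payoffs: V(4,0)=236.0449, V(4,1)=202.0252, V(4,2)=148.1966, V(4,3)=63.0247, V(4,4)=0.0000
Node (3,0) S=73.9559: V=(p*·202.0252+(1−p*)·236.0449)/1.22=167.4130; Δ=(202.0252−236.0449)/(92.4448−58.4251)=-1.0000; B=V−Δ·S=241.3689
Node (3,1) S=117.0188: V=(p*·148.1966+(1−p*)·202.0252)/1.22=124.3501; Δ=(148.1966−202.0252)/(146.2734−92.4448)=-1.0000; B=V−Δ·S=241.3689
Node (3,2) S=185.1562: V=(p*·63.0247+(1−p*)·148.1966)/1.22=56.2126; Δ=(63.0247−148.1966)/(231.4453−146.2734)=-1.0000; B=V−Δ·S=241.3689
Node (3,3) S=292.9688: V=(p*·0.0000+(1−p*)·63.0247)/1.22=3.3691; Δ=(0.0000−63.0247)/(366.2109−231.4453)=-0.4677; B=V−Δ·S=140.3793
Node (2,0) S=93.6150: V=(p*·124.3501+(1−p*)·167.4130)/1.22=104.2283; Δ=(124.3501−167.4130)/(117.0188−73.9559)=-1.0000; B=V−Δ·S=197.8433
Node (2,1) S=148.1250: V=(p*·56.2126+(1−p*)·124.3501)/1.22=49.7183; Δ=(56.2126−124.3501)/(185.1562−117.0188)=-1.0000; B=V−Δ·S=197.8433
Node (2,2) S=234.3750: V=(p*·3.3691+(1−p*)·56.2126)/1.22=5.5864; Δ=(3.3691−56.2126)/(292.9688−185.1562)=-0.4901; B=V−Δ·S=120.4636
Node (1,0) S=118.5000: V=(p*·49.7183+(1−p*)·104.2283)/1.22=43.6667; Δ=(49.7183−104.2283)/(148.1250−93.6150)=-1.0000; B=V−Δ·S=162.1667
Node (1,1) S=187.5000: V=(p*·5.5864+(1−p*)·49.7183)/1.22=6.9382; Δ=(5.5864−49.7183)/(234.3750−148.1250)=-0.5117; B=V−Δ·S=102.8771
Node (0,0) S=150.0000: V=(p*·6.9382+(1−p*)·43.6667)/1.22=7.6504; Δ=(6.9382−43.6667)/(187.5000−118.5000)=-0.5323; B=V−Δ·S=87.4949
Root portfolio cost Δ·150+B reproduces V0=7.6504.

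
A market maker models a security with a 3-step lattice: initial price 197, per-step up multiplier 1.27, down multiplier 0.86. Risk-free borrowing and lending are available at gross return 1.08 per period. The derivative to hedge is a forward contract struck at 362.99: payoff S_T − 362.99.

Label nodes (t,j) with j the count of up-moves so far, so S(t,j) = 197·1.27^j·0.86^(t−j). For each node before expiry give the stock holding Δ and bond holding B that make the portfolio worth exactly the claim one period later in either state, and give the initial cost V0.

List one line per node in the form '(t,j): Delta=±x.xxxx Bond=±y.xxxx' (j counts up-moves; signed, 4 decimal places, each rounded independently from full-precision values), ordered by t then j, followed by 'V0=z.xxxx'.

(0,0): Delta=1.0000 Bond=-288.1532
(1,0): Delta=1.0000 Bond=-311.2054
(1,1): Delta=1.0000 Bond=-311.2054
(2,0): Delta=1.0000 Bond=-336.1019
(2,1): Delta=1.0000 Bond=-336.1019
(2,2): Delta=1.0000 Bond=-336.1019
V0=-91.1532

Risk-neutral probability p* = (R−d)/(u−d) = (1.08−0.86)/(1.27−0.86) = 0.5366.
Payoff layer (t=3): V(3,0)=-237.6870, V(3,1)=-177.9495, V(3,2)=-89.7325, V(3,3)=40.5415
  t=2,j=0: stock 145.7012 → up 185.0405 (V=-177.9495), down 125.3030 (V=-237.6870). Price -190.4007; hedge Δ=1.0000, bond B=-336.1019.
  t=2,j=1: stock 215.1634 → up 273.2575 (V=-89.7325), down 185.0405 (V=-177.9495). Price -120.9385; hedge Δ=1.0000, bond B=-336.1019.
  t=2,j=2: stock 317.7413 → up 403.5315 (V=40.5415), down 273.2575 (V=-89.7325). Price -18.3606; hedge Δ=1.0000, bond B=-336.1019.
  t=1,j=0: stock 169.4200 → up 215.1634 (V=-120.9385), down 145.7012 (V=-190.4007). Price -141.7854; hedge Δ=1.0000, bond B=-311.2054.
  t=1,j=1: stock 250.1900 → up 317.7413 (V=-18.3606), down 215.1634 (V=-120.9385). Price -61.0154; hedge Δ=1.0000, bond B=-311.2054.
  t=0,j=0: stock 197.0000 → up 250.1900 (V=-61.0154), down 169.4200 (V=-141.7854). Price -91.1532; hedge Δ=1.0000, bond B=-288.1532.
Check: Δ(0,0)·S0 + B(0,0) = -91.1532 = V0.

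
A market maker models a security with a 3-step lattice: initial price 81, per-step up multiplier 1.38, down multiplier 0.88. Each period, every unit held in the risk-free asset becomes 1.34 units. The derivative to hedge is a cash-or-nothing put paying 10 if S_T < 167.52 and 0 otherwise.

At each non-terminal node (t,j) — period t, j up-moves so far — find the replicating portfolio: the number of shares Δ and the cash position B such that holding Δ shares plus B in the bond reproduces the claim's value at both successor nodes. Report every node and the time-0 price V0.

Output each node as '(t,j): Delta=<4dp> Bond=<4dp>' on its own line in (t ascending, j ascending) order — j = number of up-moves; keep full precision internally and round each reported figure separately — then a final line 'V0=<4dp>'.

(0,0): Delta=-0.1164 Bond=10.3473
(1,0): Delta=0.0000 Bond=5.5692
(1,1): Delta=-0.1228 Bond=14.5868
(2,0): Delta=0.0000 Bond=7.4627
(2,1): Delta=0.0000 Bond=7.4627
(2,2): Delta=-0.1297 Bond=20.5970
V0=0.9198

The replicating-portfolio and risk-neutral prices coincide; use p* = (1.34−0.88)/(1.38−0.88) = 0.9200 for the latter.
Payoff layer (t=3): V(3,0)=10.0000, V(3,1)=10.0000, V(3,2)=10.0000, V(3,3)=0.0000
  t=2,j=0: stock 62.7264 → up 86.5624 (V=10.0000), down 55.1992 (V=10.0000). Price 7.4627; hedge Δ=0.0000, bond B=7.4627.
  t=2,j=1: stock 98.3664 → up 135.7456 (V=10.0000), down 86.5624 (V=10.0000). Price 7.4627; hedge Δ=0.0000, bond B=7.4627.
  t=2,j=2: stock 154.2564 → up 212.8738 (V=0.0000), down 135.7456 (V=10.0000). Price 0.5970; hedge Δ=-0.1297, bond B=20.5970.
  t=1,j=0: stock 71.2800 → up 98.3664 (V=7.4627), down 62.7264 (V=7.4627). Price 5.5692; hedge Δ=0.0000, bond B=5.5692.
  t=1,j=1: stock 111.7800 → up 154.2564 (V=0.5970), down 98.3664 (V=7.4627). Price 0.8554; hedge Δ=-0.1228, bond B=14.5868.
  t=0,j=0: stock 81.0000 → up 111.7800 (V=0.8554), down 71.2800 (V=5.5692). Price 0.9198; hedge Δ=-0.1164, bond B=10.3473.
Self-financing check: at every node Δ·S+B equals the discounted successor values.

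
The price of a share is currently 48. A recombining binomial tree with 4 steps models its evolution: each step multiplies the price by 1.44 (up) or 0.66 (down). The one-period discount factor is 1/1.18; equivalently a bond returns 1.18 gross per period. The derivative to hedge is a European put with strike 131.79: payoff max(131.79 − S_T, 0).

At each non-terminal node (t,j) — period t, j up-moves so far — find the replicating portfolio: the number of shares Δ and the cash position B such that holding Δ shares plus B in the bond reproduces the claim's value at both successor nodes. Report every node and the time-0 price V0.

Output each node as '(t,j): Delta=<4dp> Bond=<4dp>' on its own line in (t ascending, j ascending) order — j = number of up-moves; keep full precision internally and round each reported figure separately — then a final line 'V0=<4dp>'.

(0,0): Delta=-0.6407 Bond=58.3288
(1,0): Delta=-1.0000 Bond=80.2115
(1,1): Delta=-0.5583 Bond=63.1362
(2,0): Delta=-1.0000 Bond=94.6495
(2,1): Delta=-1.0000 Bond=94.6495
(2,2): Delta=-0.4571 Bond=64.4264
(3,0): Delta=-1.0000 Bond=111.6864
(3,1): Delta=-1.0000 Bond=111.6864
(3,2): Delta=-1.0000 Bond=111.6864
(3,3): Delta=-0.3327 Bond=58.1914
V0=27.5765

Under the risk-neutral measure, an up-move has probability p* = (R−d)/(u−d) = 0.6667 and values discount at R = 1.18.
At expiry t=4: V(4,0)=122.6821, V(4,1)=111.9183, V(4,2)=88.4335, V(4,3)=37.1940, V(4,4)=0.0000
Node (3,0) S=13.7998: V=(p*·111.9183+(1−p*)·122.6821)/1.18=97.8866; Δ=(111.9183−122.6821)/(19.8717−9.1079)=-1.0000; B=V−Δ·S=111.6864
Node (3,1) S=30.1087: V=(p*·88.4335+(1−p*)·111.9183)/1.18=81.5778; Δ=(88.4335−111.9183)/(43.3565−19.8717)=-1.0000; B=V−Δ·S=111.6864
Node (3,2) S=65.6916: V=(p*·37.1940+(1−p*)·88.4335)/1.18=45.9948; Δ=(37.1940−88.4335)/(94.5960−43.3565)=-1.0000; B=V−Δ·S=111.6864
Node (3,3) S=143.3272: V=(p*·0.0000+(1−p*)·37.1940)/1.18=10.5068; Δ=(0.0000−37.1940)/(206.3912−94.5960)=-0.3327; B=V−Δ·S=58.1914
Node (2,0) S=20.9088: V=(p*·81.5778+(1−p*)·97.8866)/1.18=73.7407; Δ=(81.5778−97.8866)/(30.1087−13.7998)=-1.0000; B=V−Δ·S=94.6495
Node (2,1) S=45.6192: V=(p*·45.9948+(1−p*)·81.5778)/1.18=49.0303; Δ=(45.9948−81.5778)/(65.6916−30.1087)=-1.0000; B=V−Δ·S=94.6495
Node (2,2) S=99.5328: V=(p*·10.5068+(1−p*)·45.9948)/1.18=18.9289; Δ=(10.5068−45.9948)/(143.3272−65.6916)=-0.4571; B=V−Δ·S=64.4264
Node (1,0) S=31.6800: V=(p*·49.0303+(1−p*)·73.7407)/1.18=48.5315; Δ=(49.0303−73.7407)/(45.6192−20.9088)=-1.0000; B=V−Δ·S=80.2115
Node (1,1) S=69.1200: V=(p*·18.9289+(1−p*)·49.0303)/1.18=24.5447; Δ=(18.9289−49.0303)/(99.5328−45.6192)=-0.5583; B=V−Δ·S=63.1362
Node (0,0) S=48.0000: V=(p*·24.5447+(1−p*)·48.5315)/1.18=27.5765; Δ=(24.5447−48.5315)/(69.1200−31.6800)=-0.6407; B=V−Δ·S=58.3288
Each (Δ,B) replicates both successor values, so the strategy is self-financing and V0 is arbitrage-free.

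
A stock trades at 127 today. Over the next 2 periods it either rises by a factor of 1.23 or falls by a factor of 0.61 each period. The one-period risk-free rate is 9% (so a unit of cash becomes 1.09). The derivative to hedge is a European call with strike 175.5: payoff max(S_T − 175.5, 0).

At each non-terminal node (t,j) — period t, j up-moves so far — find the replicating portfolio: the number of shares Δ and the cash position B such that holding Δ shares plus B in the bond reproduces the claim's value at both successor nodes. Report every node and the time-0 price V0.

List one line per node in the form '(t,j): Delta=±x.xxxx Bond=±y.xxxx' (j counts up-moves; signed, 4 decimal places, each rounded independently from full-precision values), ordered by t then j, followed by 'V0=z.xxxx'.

(0,0): Delta=0.1501 Bond=-10.6670
(1,0): Delta=0.0000 Bond=0.0000
(1,1): Delta=0.1718 Bond=-15.0183
V0=8.3937

The replicating-portfolio and risk-neutral prices coincide; use p* = (1.09−0.61)/(1.23−0.61) = 0.7742 for the latter.
Terminal payoffs: V(2,0)=0.0000, V(2,1)=0.0000, V(2,2)=16.6383
Node (1,0) S=77.4700: V=(p*·0.0000+(1−p*)·0.0000)/1.09=0.0000; Δ=(0.0000−0.0000)/(95.2881−47.2567)=0.0000; B=V−Δ·S=0.0000
Node (1,1) S=156.2100: V=(p*·16.6383+(1−p*)·0.0000)/1.09=11.8177; Δ=(16.6383−0.0000)/(192.1383−95.2881)=0.1718; B=V−Δ·S=-15.0183
Node (0,0) S=127.0000: V=(p*·11.8177+(1−p*)·0.0000)/1.09=8.3937; Δ=(11.8177−0.0000)/(156.2100−77.4700)=0.1501; B=V−Δ·S=-10.6670
Self-financing check: at every node Δ·S+B equals the discounted successor values.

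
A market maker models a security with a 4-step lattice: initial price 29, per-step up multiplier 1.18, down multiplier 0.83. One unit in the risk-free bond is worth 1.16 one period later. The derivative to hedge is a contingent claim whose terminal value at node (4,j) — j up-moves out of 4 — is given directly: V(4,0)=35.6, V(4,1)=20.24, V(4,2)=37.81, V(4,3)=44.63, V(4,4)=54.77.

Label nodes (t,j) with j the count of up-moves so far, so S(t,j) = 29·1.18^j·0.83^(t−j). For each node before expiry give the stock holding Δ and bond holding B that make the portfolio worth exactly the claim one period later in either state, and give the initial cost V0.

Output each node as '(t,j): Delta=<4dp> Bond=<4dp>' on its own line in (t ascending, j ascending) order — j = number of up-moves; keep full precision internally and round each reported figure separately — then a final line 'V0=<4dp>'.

(0,0): Delta=0.6121 Bond=11.2478
(1,0): Delta=0.6974 Bond=10.9944
(1,1): Delta=0.6085 Bond=13.1719
(2,0): Delta=1.9342 Bond=-11.9545
(2,1): Delta=0.6447 Bond=14.2510
(2,2): Delta=0.6069 Bond=15.3418
(3,0): Delta=-2.6466 Bond=62.0906
(3,1): Delta=2.1295 Bond=-18.4707
(3,2): Delta=0.5814 Bond=18.6525
(3,3): Delta=0.6080 Bond=17.7446
V0=28.9994

No-arbitrage ⇒ martingale measure with p* = (R−d)/(u−d) = 0.9429.
Terminal payoffs: V(4,0)=35.6000, V(4,1)=20.2400, V(4,2)=37.8100, V(4,3)=44.6300, V(4,4)=54.7700
(3,0): S=16.5818. Δ = (V_up−V_dn)/(S_up−S_dn) = (20.2400−35.6000)/(19.5666−13.7629) = -2.6466. V = [p*·20.2400 + (1−p*)·35.6000]/1.16 = 18.2049. B = V − Δ·S = 62.0906.
(3,1): S=23.5742. Δ = (V_up−V_dn)/(S_up−S_dn) = (37.8100−20.2400)/(27.8175−19.5666) = 2.1295. V = [p*·37.8100 + (1−p*)·20.2400]/1.16 = 31.7293. B = V − Δ·S = -18.4707.
(3,2): S=33.5151. Δ = (V_up−V_dn)/(S_up−S_dn) = (44.6300−37.8100)/(39.5478−27.8175) = 0.5814. V = [p*·44.6300 + (1−p*)·37.8100]/1.16 = 38.1382. B = V − Δ·S = 18.6525.
(3,3): S=47.6479. Δ = (V_up−V_dn)/(S_up−S_dn) = (54.7700−44.6300)/(56.2246−39.5478) = 0.6080. V = [p*·54.7700 + (1−p*)·44.6300]/1.16 = 46.7160. B = V − Δ·S = 17.7446.
(2,0): S=19.9781. Δ = (V_up−V_dn)/(S_up−S_dn) = (31.7293−18.2049)/(23.5742−16.5818) = 1.9342. V = [p*·31.7293 + (1−p*)·18.2049]/1.16 = 26.6866. B = V − Δ·S = -11.9545.
(2,1): S=28.4026. Δ = (V_up−V_dn)/(S_up−S_dn) = (38.1382−31.7293)/(33.5151−23.5742) = 0.6447. V = [p*·38.1382 + (1−p*)·31.7293]/1.16 = 32.5620. B = V − Δ·S = 14.2510.
(2,2): S=40.3796. Δ = (V_up−V_dn)/(S_up−S_dn) = (46.7160−38.1382)/(47.6479−33.5151) = 0.6069. V = [p*·46.7160 + (1−p*)·38.1382]/1.16 = 39.8499. B = V − Δ·S = 15.3418.
(1,0): S=24.0700. Δ = (V_up−V_dn)/(S_up−S_dn) = (32.5620−26.6866)/(28.4026−19.9781) = 0.6974. V = [p*·32.5620 + (1−p*)·26.6866]/1.16 = 27.7813. B = V − Δ·S = 10.9944.
(1,1): S=34.2200. Δ = (V_up−V_dn)/(S_up−S_dn) = (39.8499−32.5620)/(40.3796−28.4026) = 0.6085. V = [p*·39.8499 + (1−p*)·32.5620]/1.16 = 33.9943. B = V − Δ·S = 13.1719.
(0,0): S=29.0000. Δ = (V_up−V_dn)/(S_up−S_dn) = (33.9943−27.7813)/(34.2200−24.0700) = 0.6121. V = [p*·33.9943 + (1−p*)·27.7813]/1.16 = 28.9994. B = V − Δ·S = 11.2478.
The time-0 hedge costs 28.9994, which is the no-arbitrage price.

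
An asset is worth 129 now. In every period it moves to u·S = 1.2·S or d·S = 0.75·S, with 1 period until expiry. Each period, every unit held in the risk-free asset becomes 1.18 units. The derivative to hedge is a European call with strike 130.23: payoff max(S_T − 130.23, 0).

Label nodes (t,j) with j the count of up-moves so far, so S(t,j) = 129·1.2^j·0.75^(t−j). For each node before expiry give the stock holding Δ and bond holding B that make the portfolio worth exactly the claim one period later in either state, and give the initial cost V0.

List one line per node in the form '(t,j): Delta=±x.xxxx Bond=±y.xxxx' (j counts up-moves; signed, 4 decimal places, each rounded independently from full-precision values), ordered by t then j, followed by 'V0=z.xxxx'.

(0,0): Delta=0.4233 Bond=-34.7034
V0=19.8966

The replicating-portfolio and risk-neutral prices coincide; use p* = (1.18−0.75)/(1.2−0.75) = 0.9556 for the latter.
Payoff layer (t=1): V(1,0)=0.0000, V(1,1)=24.5700
  t=0,j=0: stock 129.0000 → up 154.8000 (V=24.5700), down 96.7500 (V=0.0000). Price 19.8966; hedge Δ=0.4233, bond B=-34.7034.
Self-financing check: at every node Δ·S+B equals the discounted successor values.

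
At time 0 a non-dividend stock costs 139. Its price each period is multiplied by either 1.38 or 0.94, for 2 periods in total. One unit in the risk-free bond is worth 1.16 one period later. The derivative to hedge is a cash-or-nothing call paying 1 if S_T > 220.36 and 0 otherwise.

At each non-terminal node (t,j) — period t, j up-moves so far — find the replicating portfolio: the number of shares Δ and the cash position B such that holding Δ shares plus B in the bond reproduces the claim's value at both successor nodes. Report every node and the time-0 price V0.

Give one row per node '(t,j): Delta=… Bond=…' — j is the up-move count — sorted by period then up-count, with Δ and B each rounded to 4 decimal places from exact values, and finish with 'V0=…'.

Under the risk-neutral measure, an up-move has probability p* = (R−d)/(u−d) = 0.5000 and values discount at R = 1.16.
Terminal payoffs: V(2,0)=0.0000, V(2,1)=0.0000, V(2,2)=1.0000
Node (1,0) S=130.6600: V=(p*·0.0000+(1−p*)·0.0000)/1.16=0.0000; Δ=(0.0000−0.0000)/(180.3108−122.8204)=0.0000; B=V−Δ·S=0.0000
Node (1,1) S=191.8200: V=(p*·1.0000+(1−p*)·0.0000)/1.16=0.4310; Δ=(1.0000−0.0000)/(264.7116−180.3108)=0.0118; B=V−Δ·S=-1.8417
Node (0,0) S=139.0000: V=(p*·0.4310+(1−p*)·0.0000)/1.16=0.1858; Δ=(0.4310−0.0000)/(191.8200−130.6600)=0.0070; B=V−Δ·S=-0.7938
Each (Δ,B) replicates both successor values, so the strategy is self-financing and V0 is arbitrage-free.

(0,0): Delta=0.0070 Bond=-0.7938
(1,0): Delta=0.0000 Bond=0.0000
(1,1): Delta=0.0118 Bond=-1.8417
V0=0.1858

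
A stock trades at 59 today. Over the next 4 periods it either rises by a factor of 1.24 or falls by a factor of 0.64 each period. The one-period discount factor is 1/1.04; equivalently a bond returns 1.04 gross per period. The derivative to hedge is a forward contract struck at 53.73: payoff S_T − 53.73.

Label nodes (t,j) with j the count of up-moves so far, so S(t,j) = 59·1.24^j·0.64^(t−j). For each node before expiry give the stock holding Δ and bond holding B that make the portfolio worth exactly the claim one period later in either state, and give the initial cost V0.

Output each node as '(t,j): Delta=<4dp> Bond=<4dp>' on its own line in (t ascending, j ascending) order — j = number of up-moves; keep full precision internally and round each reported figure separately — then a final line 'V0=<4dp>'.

Risk-neutral probability p* = (R−d)/(u−d) = (1.04−0.64)/(1.24−0.64) = 0.6667.
Terminal values V(4,·): V(4,0)=-43.8314, V(4,1)=-34.5515, V(4,2)=-16.5717, V(4,3)=18.2641, V(4,4)=85.7586
Node (3,0) S=15.4665: V=(p*·-34.5515+(1−p*)·-43.8314)/1.04=-36.1970; Δ=(-34.5515−-43.8314)/(19.1785−9.8986)=1.0000; B=V−Δ·S=-51.6635
Node (3,1) S=29.9663: V=(p*·-16.5717+(1−p*)·-34.5515)/1.04=-21.6971; Δ=(-16.5717−-34.5515)/(37.1583−19.1785)=1.0000; B=V−Δ·S=-51.6635
Node (3,2) S=58.0598: V=(p*·18.2641+(1−p*)·-16.5717)/1.04=6.3963; Δ=(18.2641−-16.5717)/(71.9941−37.1583)=1.0000; B=V−Δ·S=-51.6635
Node (3,3) S=112.4908: V=(p*·85.7586+(1−p*)·18.2641)/1.04=60.8274; Δ=(85.7586−18.2641)/(139.4886−71.9941)=1.0000; B=V−Δ·S=-51.6635
Node (2,0) S=24.1664: V=(p*·-21.6971+(1−p*)·-36.1970)/1.04=-25.5100; Δ=(-21.6971−-36.1970)/(29.9663−15.4665)=1.0000; B=V−Δ·S=-49.6764
Node (2,1) S=46.8224: V=(p*·6.3963+(1−p*)·-21.6971)/1.04=-2.8540; Δ=(6.3963−-21.6971)/(58.0598−29.9663)=1.0000; B=V−Δ·S=-49.6764
Node (2,2) S=90.7184: V=(p*·60.8274+(1−p*)·6.3963)/1.04=41.0420; Δ=(60.8274−6.3963)/(112.4908−58.0598)=1.0000; B=V−Δ·S=-49.6764
Node (1,0) S=37.7600: V=(p*·-2.8540+(1−p*)·-25.5100)/1.04=-10.0058; Δ=(-2.8540−-25.5100)/(46.8224−24.1664)=1.0000; B=V−Δ·S=-47.7658
Node (1,1) S=73.1600: V=(p*·41.0420+(1−p*)·-2.8540)/1.04=25.3942; Δ=(41.0420−-2.8540)/(90.7184−46.8224)=1.0000; B=V−Δ·S=-47.7658
Node (0,0) S=59.0000: V=(p*·25.3942+(1−p*)·-10.0058)/1.04=13.0714; Δ=(25.3942−-10.0058)/(73.1600−37.7600)=1.0000; B=V−Δ·S=-45.9286
Check: Δ(0,0)·S0 + B(0,0) = 13.0714 = V0.

(0,0): Delta=1.0000 Bond=-45.9286
(1,0): Delta=1.0000 Bond=-47.7658
(1,1): Delta=1.0000 Bond=-47.7658
(2,0): Delta=1.0000 Bond=-49.6764
(2,1): Delta=1.0000 Bond=-49.6764
(2,2): Delta=1.0000 Bond=-49.6764
(3,0): Delta=1.0000 Bond=-51.6635
(3,1): Delta=1.0000 Bond=-51.6635
(3,2): Delta=1.0000 Bond=-51.6635
(3,3): Delta=1.0000 Bond=-51.6635
V0=13.0714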